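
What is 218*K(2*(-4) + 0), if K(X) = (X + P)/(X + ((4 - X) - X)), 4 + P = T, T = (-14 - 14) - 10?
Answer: -2725/3 ≈ -908.33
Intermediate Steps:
T = -38 (T = -28 - 10 = -38)
P = -42 (P = -4 - 38 = -42)
K(X) = (-42 + X)/(4 - X) (K(X) = (X - 42)/(X + ((4 - X) - X)) = (-42 + X)/(X + (4 - 2*X)) = (-42 + X)/(4 - X))
218*K(2*(-4) + 0) = 218*((42 - (2*(-4) + 0))/(-4 + (2*(-4) + 0))) = 218*((42 - (-8 + 0))/(-4 + (-8 + 0))) = 218*((42 - 1*(-8))/(-4 - 8)) = 218*((42 + 8)/(-12)) = 218*(-1/12*50) = 218*(-25/6) = -2725/3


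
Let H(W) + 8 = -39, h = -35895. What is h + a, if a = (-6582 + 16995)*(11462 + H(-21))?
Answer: 118828500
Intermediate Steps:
H(W) = -47 (H(W) = -8 - 39 = -47)
a = 118864395 (a = (-6582 + 16995)*(11462 - 47) = 10413*11415 = 118864395)
h + a = -35895 + 118864395 = 118828500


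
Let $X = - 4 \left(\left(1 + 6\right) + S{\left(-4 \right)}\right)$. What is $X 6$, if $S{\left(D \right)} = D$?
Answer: $-72$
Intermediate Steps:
$X = -12$ ($X = - 4 \left(\left(1 + 6\right) - 4\right) = - 4 \left(7 - 4\right) = \left(-4\right) 3 = -12$)
$X 6 = \left(-12\right) 6 = -72$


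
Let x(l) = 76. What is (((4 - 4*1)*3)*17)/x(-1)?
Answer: 0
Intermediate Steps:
(((4 - 4*1)*3)*17)/x(-1) = (((4 - 4*1)*3)*17)/76 = (((4 - 4)*3)*17)*(1/76) = ((0*3)*17)*(1/76) = (0*17)*(1/76) = 0*(1/76) = 0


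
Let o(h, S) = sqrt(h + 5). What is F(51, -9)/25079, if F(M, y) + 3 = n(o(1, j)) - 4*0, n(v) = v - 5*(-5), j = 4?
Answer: 22/25079 + sqrt(6)/25079 ≈ 0.00097490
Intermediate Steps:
o(h, S) = sqrt(5 + h)
n(v) = 25 + v (n(v) = v + 25 = 25 + v)
F(M, y) = 22 + sqrt(6) (F(M, y) = -3 + ((25 + sqrt(5 + 1)) - 4*0) = -3 + ((25 + sqrt(6)) + 0) = -3 + (25 + sqrt(6)) = 22 + sqrt(6))
F(51, -9)/25079 = (22 + sqrt(6))/25079 = (22 + sqrt(6))*(1/25079) = 22/25079 + sqrt(6)/25079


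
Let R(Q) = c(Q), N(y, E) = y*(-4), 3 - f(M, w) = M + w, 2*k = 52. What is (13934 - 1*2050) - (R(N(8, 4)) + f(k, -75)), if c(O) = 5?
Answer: 11827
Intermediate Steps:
k = 26 (k = (1/2)*52 = 26)
f(M, w) = 3 - M - w (f(M, w) = 3 - (M + w) = 3 + (-M - w) = 3 - M - w)
N(y, E) = -4*y
R(Q) = 5
(13934 - 1*2050) - (R(N(8, 4)) + f(k, -75)) = (13934 - 1*2050) - (5 + (3 - 1*26 - 1*(-75))) = (13934 - 2050) - (5 + (3 - 26 + 75)) = 11884 - (5 + 52) = 11884 - 1*57 = 11884 - 57 = 11827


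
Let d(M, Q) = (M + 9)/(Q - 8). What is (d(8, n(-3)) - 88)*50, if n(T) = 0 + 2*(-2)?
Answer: -26825/6 ≈ -4470.8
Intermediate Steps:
n(T) = -4 (n(T) = 0 - 4 = -4)
d(M, Q) = (9 + M)/(-8 + Q)
(d(8, n(-3)) - 88)*50 = ((9 + 8)/(-8 - 4) - 88)*50 = (17/(-12) - 88)*50 = (-1/12*17 - 88)*50 = (-17/12 - 88)*50 = -1073/12*50 = -26825/6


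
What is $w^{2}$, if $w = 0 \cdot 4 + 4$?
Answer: $16$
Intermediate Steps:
$w = 4$ ($w = 0 + 4 = 4$)
$w^{2} = 4^{2} = 16$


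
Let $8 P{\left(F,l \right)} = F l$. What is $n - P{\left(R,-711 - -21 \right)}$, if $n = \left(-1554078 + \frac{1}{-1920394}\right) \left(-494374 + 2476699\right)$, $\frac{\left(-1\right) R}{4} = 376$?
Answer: $- \frac{5916134369050003905}{1920394} \approx -3.0807 \cdot 10^{12}$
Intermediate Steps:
$R = -1504$ ($R = \left(-4\right) 376 = -1504$)
$P{\left(F,l \right)} = \frac{F l}{8}$
$n = - \frac{5916134119936494225}{1920394}$ ($n = \left(-1554078 - \frac{1}{1920394}\right) 1982325 = \left(- \frac{2984442066733}{1920394}\right) 1982325 = - \frac{5916134119936494225}{1920394} \approx -3.0807 \cdot 10^{12}$)
$n - P{\left(R,-711 - -21 \right)} = - \frac{5916134119936494225}{1920394} - \frac{1}{8} \left(-1504\right) \left(-711 - -21\right) = - \frac{5916134119936494225}{1920394} - \frac{1}{8} \left(-1504\right) \left(-711 + 21\right) = - \frac{5916134119936494225}{1920394} - \frac{1}{8} \left(-1504\right) \left(-690\right) = - \frac{5916134119936494225}{1920394} - 129720 = - \frac{5916134369050003905}{1920394}$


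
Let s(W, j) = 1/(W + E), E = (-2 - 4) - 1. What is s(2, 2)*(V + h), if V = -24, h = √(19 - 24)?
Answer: 24/5 - I*√5/5 ≈ 4.8 - 0.44721*I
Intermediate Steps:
h = I*√5 (h = √(-5) = I*√5 ≈ 2.2361*I)
E = -7 (E = -6 - 1 = -7)
s(W, j) = 1/(-7 + W) (s(W, j) = 1/(W - 7) = 1/(-7 + W))
s(2, 2)*(V + h) = (-24 + I*√5)/(-7 + 2) = (-24 + I*√5)/(-5) = -(-24 + I*√5)/5 = 24/5 - I*√5/5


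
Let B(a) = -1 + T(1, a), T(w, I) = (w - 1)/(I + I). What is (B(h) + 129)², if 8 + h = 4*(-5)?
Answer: 16384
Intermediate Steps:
h = -28 (h = -8 + 4*(-5) = -8 - 20 = -28)
T(w, I) = (-1 + w)/(2*I) (T(w, I) = (-1 + w)/((2*I)) = (-1 + w)*(1/(2*I)) = (-1 + w)/(2*I))
B(a) = -1 (B(a) = -1 + (-1 + 1)/(2*a) = -1 + (½)*0/a = -1 + 0 = -1)
(B(h) + 129)² = (-1 + 129)² = 128² = 16384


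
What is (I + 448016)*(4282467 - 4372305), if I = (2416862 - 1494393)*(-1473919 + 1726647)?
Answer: -20944309670981424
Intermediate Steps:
I = 233133745432 (I = 922469*252728 = 233133745432)
(I + 448016)*(4282467 - 4372305) = (233133745432 + 448016)*(4282467 - 4372305) = 233134193448*(-89838) = -20944309670981424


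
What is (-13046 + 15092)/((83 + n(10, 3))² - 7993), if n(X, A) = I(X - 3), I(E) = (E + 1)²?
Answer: 1023/6808 ≈ 0.15026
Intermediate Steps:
I(E) = (1 + E)²
n(X, A) = (-2 + X)² (n(X, A) = (1 + (X - 3))² = (1 + (-3 + X))² = (-2 + X)²)
(-13046 + 15092)/((83 + n(10, 3))² - 7993) = (-13046 + 15092)/((83 + (-2 + 10)²)² - 7993) = 2046/((83 + 8²)² - 7993) = 2046/((83 + 64)² - 7993) = 2046/(147² - 7993) = 2046/(21609 - 7993) = 2046/13616 = 2046*(1/13616) = 1023/6808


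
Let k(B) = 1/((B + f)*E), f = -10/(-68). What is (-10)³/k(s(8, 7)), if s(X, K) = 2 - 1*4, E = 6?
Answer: 189000/17 ≈ 11118.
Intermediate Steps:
s(X, K) = -2 (s(X, K) = 2 - 4 = -2)
f = 5/34 (f = -10*(-1/68) = 5/34 ≈ 0.14706)
k(B) = 1/(6*(5/34 + B)) (k(B) = 1/((B + 5/34)*6) = (⅙)/(5/34 + B) = 1/(6*(5/34 + B)))
(-10)³/k(s(8, 7)) = (-10)³/((17/(3*(5 + 34*(-2))))) = -1000/(17/(3*(5 - 68))) = -1000/((17/3)/(-63)) = -1000/((17/3)*(-1/63)) = -1000/(-17/189) = -1000*(-189/17) = 189000/17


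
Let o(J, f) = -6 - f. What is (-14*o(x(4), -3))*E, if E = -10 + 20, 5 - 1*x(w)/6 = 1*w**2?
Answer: 420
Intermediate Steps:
x(w) = 30 - 6*w**2
E = 10
(-14*o(x(4), -3))*E = -14*(-6 - 1*(-3))*10 = -14*(-6 + 3)*10 = -14*(-3)*10 = 42*10 = 420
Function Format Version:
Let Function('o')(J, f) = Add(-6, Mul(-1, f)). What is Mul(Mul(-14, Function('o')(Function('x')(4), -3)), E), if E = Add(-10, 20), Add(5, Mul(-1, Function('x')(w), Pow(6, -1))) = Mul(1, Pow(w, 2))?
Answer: 420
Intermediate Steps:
Function('x')(w) = Add(30, Mul(-6, Pow(w, 2))) (Function('x')(w) = Add(30, Mul(-6, Mul(1, Pow(w, 2)))) = Add(30, Mul(-6, Pow(w, 2))))
E = 10
Mul(Mul(-14, Function('o')(Function('x')(4), -3)), E) = Mul(Mul(-14, Add(-6, Mul(-1, -3))), 10) = Mul(Mul(-14, Add(-6, 3)), 10) = Mul(Mul(-14, -3), 10) = Mul(42, 10) = 420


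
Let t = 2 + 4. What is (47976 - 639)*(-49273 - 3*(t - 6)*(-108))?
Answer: -2332436001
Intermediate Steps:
t = 6
(47976 - 639)*(-49273 - 3*(t - 6)*(-108)) = (47976 - 639)*(-49273 - 3*(6 - 6)*(-108)) = 47337*(-49273 - 3*0*(-108)) = 47337*(-49273 + 0*(-108)) = 47337*(-49273 + 0) = 47337*(-49273) = -2332436001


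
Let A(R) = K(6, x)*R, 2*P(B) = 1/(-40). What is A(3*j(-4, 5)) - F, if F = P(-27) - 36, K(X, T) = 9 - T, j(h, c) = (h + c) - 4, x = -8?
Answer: -9359/80 ≈ -116.99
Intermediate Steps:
j(h, c) = -4 + c + h (j(h, c) = (c + h) - 4 = -4 + c + h)
P(B) = -1/80 (P(B) = (½)/(-40) = (½)*(-1/40) = -1/80)
F = -2881/80 (F = -1/80 - 36 = -2881/80 ≈ -36.013)
A(R) = 17*R (A(R) = (9 - 1*(-8))*R = (9 + 8)*R = 17*R)
A(3*j(-4, 5)) - F = 17*(3*(-4 + 5 - 4)) - 1*(-2881/80) = 17*(3*(-3)) + 2881/80 = 17*(-9) + 2881/80 = -153 + 2881/80 = -9359/80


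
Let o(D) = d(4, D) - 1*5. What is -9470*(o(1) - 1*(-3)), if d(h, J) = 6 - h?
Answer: 0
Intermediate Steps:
o(D) = -3 (o(D) = (6 - 1*4) - 1*5 = (6 - 4) - 5 = 2 - 5 = -3)
-9470*(o(1) - 1*(-3)) = -9470*(-3 - 1*(-3)) = -9470*(-3 + 3) = -9470*0 = 0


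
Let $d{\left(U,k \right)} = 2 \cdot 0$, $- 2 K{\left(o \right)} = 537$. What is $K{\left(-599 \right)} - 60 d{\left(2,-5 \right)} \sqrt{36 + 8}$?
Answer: $- \frac{537}{2} \approx -268.5$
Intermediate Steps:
$K{\left(o \right)} = - \frac{537}{2}$ ($K{\left(o \right)} = \left(- \frac{1}{2}\right) 537 = - \frac{537}{2}$)
$d{\left(U,k \right)} = 0$
$K{\left(-599 \right)} - 60 d{\left(2,-5 \right)} \sqrt{36 + 8} = - \frac{537}{2} - 60 \cdot 0 \sqrt{36 + 8} = - \frac{537}{2} - 0 \sqrt{44} = - \frac{537}{2} - 0 \cdot 2 \sqrt{11} = - \frac{537}{2} - 0 = - \frac{537}{2} + 0 = - \frac{537}{2}$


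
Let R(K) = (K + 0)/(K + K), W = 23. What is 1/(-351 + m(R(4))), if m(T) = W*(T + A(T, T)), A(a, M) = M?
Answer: -1/328 ≈ -0.0030488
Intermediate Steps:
R(K) = ½ (R(K) = K/((2*K)) = K*(1/(2*K)) = ½)
m(T) = 46*T (m(T) = 23*(T + T) = 23*(2*T) = 46*T)
1/(-351 + m(R(4))) = 1/(-351 + 46*(½)) = 1/(-351 + 23) = 1/(-328) = -1/328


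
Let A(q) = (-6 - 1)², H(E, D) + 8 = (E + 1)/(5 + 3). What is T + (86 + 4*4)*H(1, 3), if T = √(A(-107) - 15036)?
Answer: -1581/2 + I*√14987 ≈ -790.5 + 122.42*I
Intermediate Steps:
H(E, D) = -63/8 + E/8 (H(E, D) = -8 + (E + 1)/(5 + 3) = -8 + (1 + E)/8 = -8 + (1 + E)*(⅛) = -8 + (⅛ + E/8) = -63/8 + E/8)
A(q) = 49 (A(q) = (-7)² = 49)
T = I*√14987 (T = √(49 - 15036) = √(-14987) = I*√14987 ≈ 122.42*I)
T + (86 + 4*4)*H(1, 3) = I*√14987 + (86 + 4*4)*(-63/8 + (⅛)*1) = I*√14987 + (86 + 16)*(-63/8 + ⅛) = I*√14987 + 102*(-31/4) = I*√14987 - 1581/2 = -1581/2 + I*√14987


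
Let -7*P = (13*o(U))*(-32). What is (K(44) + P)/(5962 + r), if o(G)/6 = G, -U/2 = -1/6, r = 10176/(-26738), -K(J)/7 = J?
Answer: -8850278/278953115 ≈ -0.031727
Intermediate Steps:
K(J) = -7*J
r = -5088/13369 (r = 10176*(-1/26738) = -5088/13369 ≈ -0.38058)
U = ⅓ (U = -(-2)/6 = -2*(-⅙) = ⅓ ≈ 0.33333)
o(G) = 6*G
P = 832/7 (P = -13*(6*(⅓))*(-32)/7 = -13*2*(-32)/7 = -26*(-32)/7 = -⅐*(-832) = 832/7 ≈ 118.86)
(K(44) + P)/(5962 + r) = (-7*44 + 832/7)/(5962 - 5088/13369) = (-308 + 832/7)/(79700890/13369) = -1324/7*13369/79700890 = -8850278/278953115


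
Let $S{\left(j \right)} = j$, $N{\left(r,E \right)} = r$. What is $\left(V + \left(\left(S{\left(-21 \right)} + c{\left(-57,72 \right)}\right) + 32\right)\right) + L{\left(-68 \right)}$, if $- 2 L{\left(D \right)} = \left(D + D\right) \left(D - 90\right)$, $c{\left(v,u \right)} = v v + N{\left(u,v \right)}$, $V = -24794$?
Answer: $-32206$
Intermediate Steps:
$c{\left(v,u \right)} = u + v^{2}$ ($c{\left(v,u \right)} = v v + u = v^{2} + u = u + v^{2}$)
$L{\left(D \right)} = - D \left(-90 + D\right)$ ($L{\left(D \right)} = - \frac{\left(D + D\right) \left(D - 90\right)}{2} = - \frac{2 D \left(-90 + D\right)}{2} = - D \left(-90 + D\right)$)
$\left(V + \left(\left(S{\left(-21 \right)} + c{\left(-57,72 \right)}\right) + 32\right)\right) + L{\left(-68 \right)} = \left(-24794 + \left(\left(-21 + \left(72 + \left(-57\right)^{2}\right)\right) + 32\right)\right) - 68 \left(90 - -68\right) = \left(-24794 + \left(\left(-21 + \left(72 + 3249\right)\right) + 32\right)\right) - 68 \left(90 + 68\right) = \left(-24794 + \left(\left(-21 + 3321\right) + 32\right)\right) - 10744 = \left(-24794 + \left(3300 + 32\right)\right) - 10744 = \left(-24794 + 3332\right) - 10744 = -21462 - 10744 = -32206$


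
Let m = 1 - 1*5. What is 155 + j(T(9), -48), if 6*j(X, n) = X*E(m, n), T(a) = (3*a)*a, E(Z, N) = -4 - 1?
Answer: -95/2 ≈ -47.500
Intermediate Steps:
m = -4 (m = 1 - 5 = -4)
E(Z, N) = -5
T(a) = 3*a²
j(X, n) = -5*X/6 (j(X, n) = (X*(-5))/6 = (-5*X)/6 = -5*X/6)
155 + j(T(9), -48) = 155 - 5*9²/2 = 155 - 5*81/2 = 155 - ⅚*243 = 155 - 405/2 = -95/2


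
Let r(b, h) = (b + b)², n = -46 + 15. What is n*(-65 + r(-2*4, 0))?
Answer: -5921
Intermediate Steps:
n = -31
r(b, h) = 4*b² (r(b, h) = (2*b)² = 4*b²)
n*(-65 + r(-2*4, 0)) = -31*(-65 + 4*(-2*4)²) = -31*(-65 + 4*(-8)²) = -31*(-65 + 4*64) = -31*(-65 + 256) = -31*191 = -5921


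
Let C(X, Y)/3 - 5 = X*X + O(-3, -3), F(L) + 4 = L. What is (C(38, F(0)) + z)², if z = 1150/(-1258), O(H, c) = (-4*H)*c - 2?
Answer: 7086148168324/395641 ≈ 1.7911e+7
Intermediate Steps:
O(H, c) = -2 - 4*H*c (O(H, c) = -4*H*c - 2 = -2 - 4*H*c)
F(L) = -4 + L
C(X, Y) = -99 + 3*X² (C(X, Y) = 15 + 3*(X*X + (-2 - 4*(-3)*(-3))) = 15 + 3*(X² + (-2 - 36)) = 15 + 3*(X² - 38) = 15 + 3*(-38 + X²) = 15 + (-114 + 3*X²) = -99 + 3*X²)
z = -575/629 (z = 1150*(-1/1258) = -575/629 ≈ -0.91415)
(C(38, F(0)) + z)² = ((-99 + 3*38²) - 575/629)² = ((-99 + 3*1444) - 575/629)² = ((-99 + 4332) - 575/629)² = (4233 - 575/629)² = (2661982/629)² = 7086148168324/395641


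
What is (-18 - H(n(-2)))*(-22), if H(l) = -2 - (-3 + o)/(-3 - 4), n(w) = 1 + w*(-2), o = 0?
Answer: 2398/7 ≈ 342.57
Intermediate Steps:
n(w) = 1 - 2*w
H(l) = -17/7 (H(l) = -2 - (-3 + 0)/(-3 - 4) = -2 - (-3)/(-7) = -2 - (-3)*(-1)/7 = -2 - 1*3/7 = -2 - 3/7 = -17/7)
(-18 - H(n(-2)))*(-22) = (-18 - 1*(-17/7))*(-22) = (-18 + 17/7)*(-22) = -109/7*(-22) = 2398/7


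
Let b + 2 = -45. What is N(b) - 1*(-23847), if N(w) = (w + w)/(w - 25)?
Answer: 858539/36 ≈ 23848.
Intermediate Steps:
b = -47 (b = -2 - 45 = -47)
N(w) = 2*w/(-25 + w) (N(w) = (2*w)/(-25 + w) = 2*w/(-25 + w))
N(b) - 1*(-23847) = 2*(-47)/(-25 - 47) - 1*(-23847) = 2*(-47)/(-72) + 23847 = 2*(-47)*(-1/72) + 23847 = 47/36 + 23847 = 858539/36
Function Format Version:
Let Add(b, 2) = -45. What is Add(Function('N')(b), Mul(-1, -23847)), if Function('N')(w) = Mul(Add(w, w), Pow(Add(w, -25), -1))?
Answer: Rational(858539, 36) ≈ 23848.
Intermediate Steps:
b = -47 (b = Add(-2, -45) = -47)
Function('N')(w) = Mul(2, w, Pow(Add(-25, w), -1)) (Function('N')(w) = Mul(Mul(2, w), Pow(Add(-25, w), -1)) = Mul(2, w, Pow(Add(-25, w), -1)))
Add(Function('N')(b), Mul(-1, -23847)) = Add(Mul(2, -47, Pow(Add(-25, -47), -1)), Mul(-1, -23847)) = Add(Mul(2, -47, Pow(-72, -1)), 23847) = Add(Mul(2, -47, Rational(-1, 72)), 23847) = Add(Rational(47, 36), 23847) = Rational(858539, 36)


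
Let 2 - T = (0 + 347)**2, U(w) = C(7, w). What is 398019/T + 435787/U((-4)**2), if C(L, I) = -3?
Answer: -52472999366/361221 ≈ -1.4527e+5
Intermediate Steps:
U(w) = -3
T = -120407 (T = 2 - (0 + 347)**2 = 2 - 1*347**2 = 2 - 1*120409 = 2 - 120409 = -120407)
398019/T + 435787/U((-4)**2) = 398019/(-120407) + 435787/(-3) = 398019*(-1/120407) + 435787*(-1/3) = -398019/120407 - 435787/3 = -52472999366/361221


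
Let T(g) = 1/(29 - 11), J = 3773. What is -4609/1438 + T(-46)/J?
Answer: -78253547/24415083 ≈ -3.2051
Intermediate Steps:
T(g) = 1/18
-4609/1438 + T(-46)/J = -4609/1438 + (1/18)/3773 = -4609*1/1438 + (1/18)*(1/3773) = -4609/1438 + 1/67914 = -78253547/24415083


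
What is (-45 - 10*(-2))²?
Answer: 625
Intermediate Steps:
(-45 - 10*(-2))² = (-45 + 20)² = (-25)² = 625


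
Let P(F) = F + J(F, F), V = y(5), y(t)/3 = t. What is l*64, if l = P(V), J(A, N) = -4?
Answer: 704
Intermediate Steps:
y(t) = 3*t
V = 15 (V = 3*5 = 15)
P(F) = -4 + F (P(F) = F - 4 = -4 + F)
l = 11 (l = -4 + 15 = 11)
l*64 = 11*64 = 704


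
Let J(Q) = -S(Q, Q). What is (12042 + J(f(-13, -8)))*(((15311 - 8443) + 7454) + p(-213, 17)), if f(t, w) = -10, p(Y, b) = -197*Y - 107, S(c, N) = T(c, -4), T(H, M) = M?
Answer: 676696096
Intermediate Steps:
S(c, N) = -4
p(Y, b) = -107 - 197*Y
J(Q) = 4 (J(Q) = -1*(-4) = 4)
(12042 + J(f(-13, -8)))*(((15311 - 8443) + 7454) + p(-213, 17)) = (12042 + 4)*(((15311 - 8443) + 7454) + (-107 - 197*(-213))) = 12046*((6868 + 7454) + (-107 + 41961)) = 12046*(14322 + 41854) = 12046*56176 = 676696096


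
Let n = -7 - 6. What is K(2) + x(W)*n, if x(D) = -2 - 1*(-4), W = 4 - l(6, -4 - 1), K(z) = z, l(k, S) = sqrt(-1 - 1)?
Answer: -24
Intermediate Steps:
l(k, S) = I*sqrt(2) (l(k, S) = sqrt(-2) = I*sqrt(2))
n = -13
W = 4 - I*sqrt(2) ≈ 4.0 - 1.4142*I
x(D) = 2 (x(D) = -2 + 4 = 2)
K(2) + x(W)*n = 2 + 2*(-13) = 2 - 26 = -24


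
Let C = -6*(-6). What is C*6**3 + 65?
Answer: 7841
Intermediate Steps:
C = 36
C*6**3 + 65 = 36*6**3 + 65 = 36*216 + 65 = 7776 + 65 = 7841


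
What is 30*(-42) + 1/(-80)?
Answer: -100801/80 ≈ -1260.0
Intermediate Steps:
30*(-42) + 1/(-80) = -1260 - 1/80 = -100801/80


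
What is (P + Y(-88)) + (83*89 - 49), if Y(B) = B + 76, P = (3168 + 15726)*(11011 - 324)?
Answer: 201927504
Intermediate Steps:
P = 201920178 (P = 18894*10687 = 201920178)
Y(B) = 76 + B
(P + Y(-88)) + (83*89 - 49) = (201920178 + (76 - 88)) + (83*89 - 49) = (201920178 - 12) + (7387 - 49) = 201920166 + 7338 = 201927504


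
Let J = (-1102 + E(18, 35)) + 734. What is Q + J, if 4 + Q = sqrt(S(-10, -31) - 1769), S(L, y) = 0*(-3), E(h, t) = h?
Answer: -354 + I*sqrt(1769) ≈ -354.0 + 42.06*I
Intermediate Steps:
S(L, y) = 0
J = -350 (J = (-1102 + 18) + 734 = -1084 + 734 = -350)
Q = -4 + I*sqrt(1769) (Q = -4 + sqrt(0 - 1769) = -4 + sqrt(-1769) = -4 + I*sqrt(1769) ≈ -4.0 + 42.06*I)
Q + J = (-4 + I*sqrt(1769)) - 350 = -354 + I*sqrt(1769)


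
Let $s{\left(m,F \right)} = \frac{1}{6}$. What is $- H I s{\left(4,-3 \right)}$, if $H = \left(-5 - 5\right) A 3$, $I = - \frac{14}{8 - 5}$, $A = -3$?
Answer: $70$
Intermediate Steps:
$s{\left(m,F \right)} = \frac{1}{6}$
$I = - \frac{14}{3}$ ($I = - \frac{14}{8 - 5} = - \frac{14}{3} \approx -4.6667$)
$H = 90$ ($H = \left(-5 - 5\right) \left(\left(-3\right) 3\right) = \left(-10\right) \left(-9\right) = 90$)
$- H I s{\left(4,-3 \right)} = \left(-1\right) 90 \left(- \frac{14}{3}\right) \frac{1}{6} = \left(-90\right) \left(- \frac{14}{3}\right) \frac{1}{6} = 420 \cdot \frac{1}{6} = 70$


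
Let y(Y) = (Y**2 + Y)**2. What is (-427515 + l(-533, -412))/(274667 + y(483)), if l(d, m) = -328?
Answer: -32911/4203817127 ≈ -7.8288e-6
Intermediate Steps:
y(Y) = (Y + Y**2)**2
(-427515 + l(-533, -412))/(274667 + y(483)) = (-427515 - 328)/(274667 + 483**2*(1 + 483)**2) = -427843/(274667 + 233289*484**2) = -427843/(274667 + 233289*234256) = -427843/(274667 + 54649347984) = -427843/54649622651 = -427843*1/54649622651 = -32911/4203817127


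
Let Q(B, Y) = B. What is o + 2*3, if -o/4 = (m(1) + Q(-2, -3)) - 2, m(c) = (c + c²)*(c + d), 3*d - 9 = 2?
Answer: -46/3 ≈ -15.333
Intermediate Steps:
d = 11/3 (d = 3 + (⅓)*2 = 3 + ⅔ = 11/3 ≈ 3.6667)
m(c) = (11/3 + c)*(c + c²) (m(c) = (c + c²)*(c + 11/3) = (c + c²)*(11/3 + c) = (11/3 + c)*(c + c²))
o = -64/3 (o = -4*(((⅓)*1*(11 + 3*1² + 14*1) - 2) - 2) = -4*(((⅓)*1*(11 + 3*1 + 14) - 2) - 2) = -4*(((⅓)*1*(11 + 3 + 14) - 2) - 2) = -4*(((⅓)*1*28 - 2) - 2) = -4*((28/3 - 2) - 2) = -4*(22/3 - 2) = -4*16/3 = -64/3 ≈ -21.333)
o + 2*3 = -64/3 + 2*3 = -64/3 + 6 = -46/3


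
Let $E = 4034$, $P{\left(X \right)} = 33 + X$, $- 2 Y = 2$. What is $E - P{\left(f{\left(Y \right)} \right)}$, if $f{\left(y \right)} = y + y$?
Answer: $4003$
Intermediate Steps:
$Y = -1$ ($Y = \left(- \frac{1}{2}\right) 2 = -1$)
$f{\left(y \right)} = 2 y$
$E - P{\left(f{\left(Y \right)} \right)} = 4034 - \left(33 + 2 \left(-1\right)\right) = 4034 - \left(33 - 2\right) = 4034 - 31 = 4003$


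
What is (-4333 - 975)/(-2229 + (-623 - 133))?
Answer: 5308/2985 ≈ 1.7782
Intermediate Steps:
(-4333 - 975)/(-2229 + (-623 - 133)) = -5308/(-2229 - 756) = -5308/(-2985) = -5308*(-1/2985) = 5308/2985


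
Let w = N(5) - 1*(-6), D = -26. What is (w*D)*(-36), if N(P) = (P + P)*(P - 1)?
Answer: 43056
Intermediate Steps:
N(P) = 2*P*(-1 + P) (N(P) = (2*P)*(-1 + P) = 2*P*(-1 + P))
w = 46 (w = 2*5*(-1 + 5) - 1*(-6) = 2*5*4 + 6 = 40 + 6 = 46)
(w*D)*(-36) = (46*(-26))*(-36) = -1196*(-36) = 43056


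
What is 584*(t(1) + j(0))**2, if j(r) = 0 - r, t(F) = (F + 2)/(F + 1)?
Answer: 1314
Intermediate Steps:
t(F) = (2 + F)/(1 + F)
j(r) = -r
584*(t(1) + j(0))**2 = 584*((2 + 1)/(1 + 1) - 1*0)**2 = 584*(3/2 + 0)**2 = 584*(3/2)**2 = 584*(9/4) = 1314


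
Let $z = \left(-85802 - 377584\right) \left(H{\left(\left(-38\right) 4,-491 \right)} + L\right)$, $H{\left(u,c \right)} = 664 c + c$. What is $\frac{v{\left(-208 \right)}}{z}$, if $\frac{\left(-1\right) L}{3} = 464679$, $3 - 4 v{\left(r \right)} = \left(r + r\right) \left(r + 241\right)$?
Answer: $\frac{4577}{1063039612096} \approx 4.3056 \cdot 10^{-9}$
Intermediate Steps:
$v{\left(r \right)} = \frac{3}{4} - \frac{r \left(241 + r\right)}{2}$ ($v{\left(r \right)} = \frac{3}{4} - \frac{\left(r + r\right) \left(r + 241\right)}{4} = \frac{3}{4} - \frac{2 r \left(241 + r\right)}{4} = \frac{3}{4} - \frac{r \left(241 + r\right)}{2}$)
$L = -1394037$ ($L = \left(-3\right) 464679 = -1394037$)
$H{\left(u,c \right)} = 665 c$
$z = 797279709072$ ($z = \left(-85802 - 377584\right) \left(665 \left(-491\right) - 1394037\right) = - 463386 \left(-326515 - 1394037\right) = \left(-463386\right) \left(-1720552\right) = 797279709072$)
$\frac{v{\left(-208 \right)}}{z} = \frac{\frac{3}{4} - -25064 - \frac{\left(-208\right)^{2}}{2}}{797279709072} = \left(\frac{3}{4} + 25064 - 21632\right) \frac{1}{797279709072} = \frac{13731}{4} \cdot \frac{1}{797279709072} = \frac{4577}{1063039612096}$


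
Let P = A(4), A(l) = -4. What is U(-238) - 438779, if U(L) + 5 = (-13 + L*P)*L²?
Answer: 52749932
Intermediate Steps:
P = -4
U(L) = -5 + L²*(-13 - 4*L) (U(L) = -5 + (-13 + L*(-4))*L² = -5 + (-13 - 4*L)*L² = -5 + L²*(-13 - 4*L))
U(-238) - 438779 = (-5 - 13*(-238)² - 4*(-238)³) - 438779 = (-5 - 13*56644 - 4*(-13481272)) - 438779 = (-5 - 736372 + 53925088) - 438779 = 53188711 - 438779 = 52749932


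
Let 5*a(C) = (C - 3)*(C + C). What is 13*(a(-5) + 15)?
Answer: 403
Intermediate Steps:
a(C) = 2*C*(-3 + C)/5 (a(C) = ((C - 3)*(C + C))/5 = ((-3 + C)*(2*C))/5 = (2*C*(-3 + C))/5 = 2*C*(-3 + C)/5)
13*(a(-5) + 15) = 13*((⅖)*(-5)*(-3 - 5) + 15) = 13*((⅖)*(-5)*(-8) + 15) = 13*(16 + 15) = 13*31 = 403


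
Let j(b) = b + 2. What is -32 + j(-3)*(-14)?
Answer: -18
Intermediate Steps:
j(b) = 2 + b
-32 + j(-3)*(-14) = -32 + (2 - 3)*(-14) = -32 - 1*(-14) = -32 + 14 = -18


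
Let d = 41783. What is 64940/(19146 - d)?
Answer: -64940/22637 ≈ -2.8688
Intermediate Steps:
64940/(19146 - d) = 64940/(19146 - 1*41783) = 64940/(19146 - 41783) = 64940/(-22637) = 64940*(-1/22637) = -64940/22637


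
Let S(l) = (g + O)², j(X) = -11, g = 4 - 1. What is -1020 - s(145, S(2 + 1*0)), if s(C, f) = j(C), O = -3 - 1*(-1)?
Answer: -1009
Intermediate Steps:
O = -2 (O = -3 + 1 = -2)
g = 3
S(l) = 1 (S(l) = (3 - 2)² = 1² = 1)
s(C, f) = -11
-1020 - s(145, S(2 + 1*0)) = -1020 - 1*(-11) = -1020 + 11 = -1009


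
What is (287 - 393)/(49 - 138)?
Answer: 106/89 ≈ 1.1910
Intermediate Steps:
(287 - 393)/(49 - 138) = -106/(-89) = -106*(-1/89) = 106/89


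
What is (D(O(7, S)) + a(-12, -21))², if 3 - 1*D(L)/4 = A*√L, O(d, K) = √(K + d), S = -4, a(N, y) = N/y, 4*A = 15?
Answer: (88 - 105*3^(¼))²/49 ≈ 51.404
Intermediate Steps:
A = 15/4 (A = (¼)*15 = 15/4 ≈ 3.7500)
D(L) = 12 - 15*√L
(D(O(7, S)) + a(-12, -21))² = ((12 - 15*(-4 + 7)^(¼)) - 12/(-21))² = ((12 - 15*3^(¼)) - 12*(-1/21))² = ((12 - 15*3^(¼)) + 4/7)² = (88/7 - 15*3^(¼))²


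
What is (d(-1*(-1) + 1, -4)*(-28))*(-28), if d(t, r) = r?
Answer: -3136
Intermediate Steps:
(d(-1*(-1) + 1, -4)*(-28))*(-28) = -4*(-28)*(-28) = 112*(-28) = -3136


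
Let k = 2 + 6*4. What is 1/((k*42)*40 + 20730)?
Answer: 1/64410 ≈ 1.5526e-5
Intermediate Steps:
k = 26 (k = 2 + 24 = 26)
1/((k*42)*40 + 20730) = 1/((26*42)*40 + 20730) = 1/(1092*40 + 20730) = 1/(43680 + 20730) = 1/64410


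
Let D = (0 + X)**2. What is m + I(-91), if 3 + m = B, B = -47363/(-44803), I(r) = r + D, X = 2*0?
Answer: -4164119/44803 ≈ -92.943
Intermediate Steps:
X = 0
D = 0 (D = (0 + 0)**2 = 0**2 = 0)
I(r) = r (I(r) = r + 0 = r)
B = 47363/44803 (B = -47363*(-1/44803) = 47363/44803 ≈ 1.0571)
m = -87046/44803 (m = -3 + 47363/44803 = -87046/44803 ≈ -1.9429)
m + I(-91) = -87046/44803 - 91 = -4164119/44803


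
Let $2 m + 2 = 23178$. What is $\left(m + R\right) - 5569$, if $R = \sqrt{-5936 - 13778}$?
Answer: $6019 + i \sqrt{19714} \approx 6019.0 + 140.41 i$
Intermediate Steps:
$m = 11588$ ($m = -1 + \frac{1}{2} \cdot 23178 = -1 + 11589 = 11588$)
$R = i \sqrt{19714}$ ($R = \sqrt{-19714} = i \sqrt{19714} \approx 140.41 i$)
$\left(m + R\right) - 5569 = \left(11588 + i \sqrt{19714}\right) - 5569 = 6019 + i \sqrt{19714}$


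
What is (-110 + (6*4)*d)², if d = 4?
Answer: 196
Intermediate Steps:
(-110 + (6*4)*d)² = (-110 + (6*4)*4)² = (-110 + 24*4)² = (-110 + 96)² = (-14)² = 196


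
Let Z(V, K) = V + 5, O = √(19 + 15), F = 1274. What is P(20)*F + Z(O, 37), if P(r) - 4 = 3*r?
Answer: 81541 + √34 ≈ 81547.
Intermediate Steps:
O = √34 ≈ 5.8309
P(r) = 4 + 3*r
Z(V, K) = 5 + V
P(20)*F + Z(O, 37) = (4 + 3*20)*1274 + (5 + √34) = (4 + 60)*1274 + (5 + √34) = 64*1274 + (5 + √34) = 81536 + (5 + √34) = 81541 + √34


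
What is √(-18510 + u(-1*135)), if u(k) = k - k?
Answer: I*√18510 ≈ 136.05*I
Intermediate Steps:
u(k) = 0
√(-18510 + u(-1*135)) = √(-18510 + 0) = √(-18510) = I*√18510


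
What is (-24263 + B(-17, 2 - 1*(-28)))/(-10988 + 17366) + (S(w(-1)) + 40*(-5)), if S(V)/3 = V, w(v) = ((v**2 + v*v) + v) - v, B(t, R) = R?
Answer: -1261565/6378 ≈ -197.80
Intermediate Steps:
w(v) = 2*v**2 (w(v) = ((v**2 + v**2) + v) - v = (2*v**2 + v) - v = (v + 2*v**2) - v = 2*v**2)
S(V) = 3*V
(-24263 + B(-17, 2 - 1*(-28)))/(-10988 + 17366) + (S(w(-1)) + 40*(-5)) = (-24263 + (2 - 1*(-28)))/(-10988 + 17366) + (3*(2*(-1)**2) + 40*(-5)) = (-24263 + (2 + 28))/6378 + (3*(2*1) - 200) = (-24263 + 30)*(1/6378) + (3*2 - 200) = -24233*1/6378 + (6 - 200) = -24233/6378 - 194 = -1261565/6378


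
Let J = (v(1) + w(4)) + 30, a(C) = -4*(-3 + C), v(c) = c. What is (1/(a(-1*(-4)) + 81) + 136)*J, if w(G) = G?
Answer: 52365/11 ≈ 4760.5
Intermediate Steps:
a(C) = 12 - 4*C
J = 35 (J = (1 + 4) + 30 = 5 + 30 = 35)
(1/(a(-1*(-4)) + 81) + 136)*J = (1/((12 - (-4)*(-4)) + 81) + 136)*35 = (1/((12 - 4*4) + 81) + 136)*35 = (1/((12 - 16) + 81) + 136)*35 = (1/(-4 + 81) + 136)*35 = (1/77 + 136)*35 = (10473/77)*35 = 52365/11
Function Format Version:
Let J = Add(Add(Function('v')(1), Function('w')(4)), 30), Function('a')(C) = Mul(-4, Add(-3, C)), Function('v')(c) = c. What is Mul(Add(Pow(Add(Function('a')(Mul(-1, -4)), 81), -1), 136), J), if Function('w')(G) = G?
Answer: Rational(52365, 11) ≈ 4760.5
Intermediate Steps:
Function('a')(C) = Add(12, Mul(-4, C))
J = 35 (J = Add(Add(1, 4), 30) = Add(5, 30) = 35)
Mul(Add(Pow(Add(Function('a')(Mul(-1, -4)), 81), -1), 136), J) = Mul(Add(Pow(Add(Add(12, Mul(-4, Mul(-1, -4))), 81), -1), 136), 35) = Mul(Add(Pow(Add(Add(12, Mul(-4, 4)), 81), -1), 136), 35) = Mul(Add(Pow(Add(Add(12, -16), 81), -1), 136), 35) = Mul(Add(Pow(Add(-4, 81), -1), 136), 35) = Mul(Add(Pow(77, -1), 136), 35) = Mul(Add(Rational(1, 77), 136), 35) = Mul(Rational(10473, 77), 35) = Rational(52365, 11)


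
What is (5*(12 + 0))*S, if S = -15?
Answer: -900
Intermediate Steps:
(5*(12 + 0))*S = (5*(12 + 0))*(-15) = (5*12)*(-15) = 60*(-15) = -900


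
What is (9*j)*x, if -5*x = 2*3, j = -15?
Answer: 162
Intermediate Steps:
x = -6/5 (x = -2*3/5 = -⅕*6 = -6/5 ≈ -1.2000)
(9*j)*x = (9*(-15))*(-6/5) = -135*(-6/5) = 162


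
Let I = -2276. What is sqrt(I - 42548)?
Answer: 2*I*sqrt(11206) ≈ 211.72*I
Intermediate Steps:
sqrt(I - 42548) = sqrt(-2276 - 42548) = sqrt(-44824) = 2*I*sqrt(11206)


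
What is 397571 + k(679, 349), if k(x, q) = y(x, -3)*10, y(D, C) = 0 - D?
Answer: 390781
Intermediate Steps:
y(D, C) = -D
k(x, q) = -10*x (k(x, q) = -x*10 = -10*x)
397571 + k(679, 349) = 397571 - 10*679 = 397571 - 6790 = 390781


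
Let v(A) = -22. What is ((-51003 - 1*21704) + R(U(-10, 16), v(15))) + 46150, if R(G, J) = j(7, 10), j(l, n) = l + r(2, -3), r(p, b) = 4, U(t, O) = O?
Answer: -26546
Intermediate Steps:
j(l, n) = 4 + l (j(l, n) = l + 4 = 4 + l)
R(G, J) = 11 (R(G, J) = 4 + 7 = 11)
((-51003 - 1*21704) + R(U(-10, 16), v(15))) + 46150 = ((-51003 - 1*21704) + 11) + 46150 = ((-51003 - 21704) + 11) + 46150 = (-72707 + 11) + 46150 = -72696 + 46150 = -26546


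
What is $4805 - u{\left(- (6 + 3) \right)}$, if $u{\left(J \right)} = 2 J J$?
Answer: $4643$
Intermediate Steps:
$u{\left(J \right)} = 2 J^{2}$
$4805 - u{\left(- (6 + 3) \right)} = 4805 - 2 \left(- (6 + 3)\right)^{2} = 4805 - 2 \left(\left(-1\right) 9\right)^{2} = 4805 - 2 \left(-9\right)^{2} = 4805 - 2 \cdot 81 = 4805 - 162 = 4643$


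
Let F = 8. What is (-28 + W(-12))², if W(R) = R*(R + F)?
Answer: 400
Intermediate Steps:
W(R) = R*(8 + R) (W(R) = R*(R + 8) = R*(8 + R))
(-28 + W(-12))² = (-28 - 12*(8 - 12))² = (-28 - 12*(-4))² = (-28 + 48)² = 20² = 400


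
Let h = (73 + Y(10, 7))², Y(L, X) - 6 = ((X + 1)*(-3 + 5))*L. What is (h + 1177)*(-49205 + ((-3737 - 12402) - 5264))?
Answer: -4116305184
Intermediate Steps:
Y(L, X) = 6 + L*(2 + 2*X) (Y(L, X) = 6 + ((X + 1)*(-3 + 5))*L = 6 + ((1 + X)*2)*L = 6 + (2 + 2*X)*L = 6 + L*(2 + 2*X))
h = 57121 (h = (73 + (6 + 2*10 + 2*10*7))² = (73 + (6 + 20 + 140))² = (73 + 166)² = 239² = 57121)
(h + 1177)*(-49205 + ((-3737 - 12402) - 5264)) = (57121 + 1177)*(-49205 + ((-3737 - 12402) - 5264)) = 58298*(-49205 + (-16139 - 5264)) = 58298*(-49205 - 21403) = 58298*(-70608) = -4116305184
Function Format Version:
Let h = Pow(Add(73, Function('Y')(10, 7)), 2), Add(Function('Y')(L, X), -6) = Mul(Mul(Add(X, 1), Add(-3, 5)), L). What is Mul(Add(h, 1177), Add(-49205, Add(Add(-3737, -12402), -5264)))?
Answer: -4116305184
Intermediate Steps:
Function('Y')(L, X) = Add(6, Mul(L, Add(2, Mul(2, X)))) (Function('Y')(L, X) = Add(6, Mul(Mul(Add(X, 1), Add(-3, 5)), L)) = Add(6, Mul(Mul(Add(1, X), 2), L)) = Add(6, Mul(Add(2, Mul(2, X)), L)) = Add(6, Mul(L, Add(2, Mul(2, X)))))
h = 57121 (h = Pow(Add(73, Add(6, Mul(2, 10), Mul(2, 10, 7))), 2) = Pow(Add(73, Add(6, 20, 140)), 2) = Pow(Add(73, 166), 2) = Pow(239, 2) = 57121)
Mul(Add(h, 1177), Add(-49205, Add(Add(-3737, -12402), -5264))) = Mul(Add(57121, 1177), Add(-49205, Add(Add(-3737, -12402), -5264))) = Mul(58298, Add(-49205, Add(-16139, -5264))) = Mul(58298, Add(-49205, -21403)) = Mul(58298, -70608) = -4116305184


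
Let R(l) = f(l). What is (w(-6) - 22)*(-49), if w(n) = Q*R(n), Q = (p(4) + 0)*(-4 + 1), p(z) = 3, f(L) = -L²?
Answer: -14798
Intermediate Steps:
R(l) = -l²
Q = -9 (Q = (3 + 0)*(-4 + 1) = 3*(-3) = -9)
w(n) = 9*n² (w(n) = -(-9)*n² = 9*n²)
(w(-6) - 22)*(-49) = (9*(-6)² - 22)*(-49) = (9*36 - 22)*(-49) = (324 - 22)*(-49) = 302*(-49) = -14798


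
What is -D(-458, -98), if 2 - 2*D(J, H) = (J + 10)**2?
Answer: 100351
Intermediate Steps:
D(J, H) = 1 - (10 + J)**2/2 (D(J, H) = 1 - (J + 10)**2/2 = 1 - (10 + J)**2/2)
-D(-458, -98) = -(1 - (10 - 458)**2/2) = -(1 - 1/2*(-448)**2) = -(1 - 1/2*200704) = -(1 - 100352) = -1*(-100351) = 100351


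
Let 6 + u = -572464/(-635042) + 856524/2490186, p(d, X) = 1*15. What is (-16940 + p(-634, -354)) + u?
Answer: -2231020973008555/131781058151 ≈ -16930.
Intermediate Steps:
p(d, X) = 15
u = -626563802880/131781058151 (u = -6 + (-572464/(-635042) + 856524/2490186) = -6 + (-572464*(-1/635042) + 856524*(1/2490186)) = -6 + (286232/317521 + 142754/415031) = -6 + 164122546026/131781058151 = -626563802880/131781058151 ≈ -4.7546)
(-16940 + p(-634, -354)) + u = (-16940 + 15) - 626563802880/131781058151 = -16925 - 626563802880/131781058151 = -2231020973008555/131781058151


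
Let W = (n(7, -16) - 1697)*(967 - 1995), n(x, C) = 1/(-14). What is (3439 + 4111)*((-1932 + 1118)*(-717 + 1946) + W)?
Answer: 39330094200/7 ≈ 5.6186e+9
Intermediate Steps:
n(x, C) = -1/14
W = 12212126/7 (W = (-1/14 - 1697)*(967 - 1995) = -23759/14*(-1028) = 12212126/7 ≈ 1.7446e+6)
(3439 + 4111)*((-1932 + 1118)*(-717 + 1946) + W) = (3439 + 4111)*((-1932 + 1118)*(-717 + 1946) + 12212126/7) = 7550*(-814*1229 + 12212126/7) = 7550*(-1000406 + 12212126/7) = 7550*(5209284/7) = 39330094200/7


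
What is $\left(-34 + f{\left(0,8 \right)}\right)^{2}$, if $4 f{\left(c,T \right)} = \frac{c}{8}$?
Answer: $1156$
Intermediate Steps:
$f{\left(c,T \right)} = \frac{c}{32}$ ($f{\left(c,T \right)} = \frac{c \frac{1}{8}}{4} = \frac{\frac{1}{8} c}{4} = \frac{c}{32}$)
$\left(-34 + f{\left(0,8 \right)}\right)^{2} = \left(-34 + \frac{1}{32} \cdot 0\right)^{2} = \left(-34 + 0\right)^{2} = \left(-34\right)^{2} = 1156$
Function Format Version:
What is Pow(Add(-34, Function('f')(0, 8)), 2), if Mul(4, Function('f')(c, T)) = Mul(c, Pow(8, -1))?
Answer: 1156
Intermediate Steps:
Function('f')(c, T) = Mul(Rational(1, 32), c) (Function('f')(c, T) = Mul(Rational(1, 4), Mul(c, Pow(8, -1))) = Mul(Rational(1, 4), Mul(c, Rational(1, 8))) = Mul(Rational(1, 4), Mul(Rational(1, 8), c)) = Mul(Rational(1, 32), c))
Pow(Add(-34, Function('f')(0, 8)), 2) = Pow(Add(-34, Mul(Rational(1, 32), 0)), 2) = Pow(Add(-34, 0), 2) = Pow(-34, 2) = 1156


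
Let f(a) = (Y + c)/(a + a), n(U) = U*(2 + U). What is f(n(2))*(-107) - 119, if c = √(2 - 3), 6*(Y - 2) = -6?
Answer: -2011/16 - 107*I/16 ≈ -125.69 - 6.6875*I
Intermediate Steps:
Y = 1 (Y = 2 + (⅙)*(-6) = 2 - 1 = 1)
c = I (c = √(-1) = I ≈ 1.0*I)
f(a) = (1 + I)/(2*a) (f(a) = (1 + I)/(a + a) = (1 + I)/((2*a)) = (1 + I)*(1/(2*a)) = (1 + I)/(2*a))
f(n(2))*(-107) - 119 = ((1 + I)/(2*((2*(2 + 2)))))*(-107) - 119 = ((1 + I)/(2*((2*4))))*(-107) - 119 = ((½)*(1 + I)/8)*(-107) - 119 = ((½)*(⅛)*(1 + I))*(-107) - 119 = (1/16 + I/16)*(-107) - 119 = (-107/16 - 107*I/16) - 119 = -2011/16 - 107*I/16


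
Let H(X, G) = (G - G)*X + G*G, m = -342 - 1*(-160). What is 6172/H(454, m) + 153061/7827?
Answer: 1279575202/64815387 ≈ 19.742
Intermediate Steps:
m = -182 (m = -342 + 160 = -182)
H(X, G) = G² (H(X, G) = 0*X + G² = 0 + G² = G²)
6172/H(454, m) + 153061/7827 = 6172/((-182)²) + 153061/7827 = 6172/33124 + 153061*(1/7827) = 6172*(1/33124) + 153061/7827 = 1543/8281 + 153061/7827 = 1279575202/64815387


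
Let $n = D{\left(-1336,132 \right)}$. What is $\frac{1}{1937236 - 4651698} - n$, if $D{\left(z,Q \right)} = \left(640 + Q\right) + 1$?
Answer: $- \frac{2098279127}{2714462} \approx -773.0$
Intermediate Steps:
$D{\left(z,Q \right)} = 641 + Q$
$n = 773$ ($n = 641 + 132 = 773$)
$\frac{1}{1937236 - 4651698} - n = \frac{1}{1937236 - 4651698} - 773 = \frac{1}{-2714462} - 773 = - \frac{1}{2714462} - 773 = - \frac{2098279127}{2714462}$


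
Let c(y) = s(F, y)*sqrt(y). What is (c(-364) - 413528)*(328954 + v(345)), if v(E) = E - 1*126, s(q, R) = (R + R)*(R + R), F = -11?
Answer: -136122252344 + 348912846464*I*sqrt(91) ≈ -1.3612e+11 + 3.3284e+12*I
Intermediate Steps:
s(q, R) = 4*R**2 (s(q, R) = (2*R)*(2*R) = 4*R**2)
c(y) = 4*y**(5/2) (c(y) = (4*y**2)*sqrt(y) = 4*y**(5/2))
v(E) = -126 + E (v(E) = E - 126 = -126 + E)
(c(-364) - 413528)*(328954 + v(345)) = (4*(-364)**(5/2) - 413528)*(328954 + (-126 + 345)) = (4*(264992*I*sqrt(91)) - 413528)*(328954 + 219) = (1059968*I*sqrt(91) - 413528)*329173 = (-413528 + 1059968*I*sqrt(91))*329173 = -136122252344 + 348912846464*I*sqrt(91)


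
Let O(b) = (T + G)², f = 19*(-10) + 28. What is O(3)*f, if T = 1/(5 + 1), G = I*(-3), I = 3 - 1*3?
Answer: -9/2 ≈ -4.5000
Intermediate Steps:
I = 0 (I = 3 - 3 = 0)
f = -162 (f = -190 + 28 = -162)
G = 0 (G = 0*(-3) = 0)
T = ⅙ (T = 1/6 = ⅙ ≈ 0.16667)
O(b) = 1/36 (O(b) = (⅙ + 0)² = (⅙)² = 1/36)
O(3)*f = (1/36)*(-162) = -9/2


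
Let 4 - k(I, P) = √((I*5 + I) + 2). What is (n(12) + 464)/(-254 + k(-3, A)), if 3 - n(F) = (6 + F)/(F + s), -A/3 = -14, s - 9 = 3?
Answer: -233125/125032 + 1865*I/62516 ≈ -1.8645 + 0.029832*I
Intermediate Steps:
s = 12 (s = 9 + 3 = 12)
A = 42 (A = -3*(-14) = 42)
n(F) = 3 - (6 + F)/(12 + F) (n(F) = 3 - (6 + F)/(F + 12) = 3 - (6 + F)/(12 + F))
k(I, P) = 4 - √(2 + 6*I) (k(I, P) = 4 - √((I*5 + I) + 2) = 4 - √((5*I + I) + 2) = 4 - √(6*I + 2) = 4 - √(2 + 6*I))
(n(12) + 464)/(-254 + k(-3, A)) = (2*(15 + 12)/(12 + 12) + 464)/(-254 + (4 - √(2 + 6*(-3)))) = (2*27/24 + 464)/(-254 + (4 - √(2 - 18))) = (2*(1/24)*27 + 464)/(-254 + (4 - √(-16))) = (9/4 + 464)/(-254 + (4 - 4*I)) = 1865/(4*(-254 + (4 - 4*I))) = 1865/(4*(-250 - 4*I)) = 1865*((-250 + 4*I)/62516)/4 = 1865*(-250 + 4*I)/250064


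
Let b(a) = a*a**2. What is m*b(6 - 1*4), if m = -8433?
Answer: -67464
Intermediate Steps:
b(a) = a**3
m*b(6 - 1*4) = -8433*(6 - 1*4)**3 = -8433*(6 - 4)**3 = -8433*2**3 = -8433*8 = -67464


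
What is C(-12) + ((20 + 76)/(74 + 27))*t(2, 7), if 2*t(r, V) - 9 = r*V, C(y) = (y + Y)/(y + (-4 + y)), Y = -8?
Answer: 8233/707 ≈ 11.645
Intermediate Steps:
C(y) = (-8 + y)/(-4 + 2*y) (C(y) = (y - 8)/(y + (-4 + y)) = (-8 + y)/(-4 + 2*y))
t(r, V) = 9/2 + V*r/2 (t(r, V) = 9/2 + (r*V)/2 = 9/2 + (V*r)/2 = 9/2 + V*r/2)
C(-12) + ((20 + 76)/(74 + 27))*t(2, 7) = (-8 - 12)/(2*(-2 - 12)) + ((20 + 76)/(74 + 27))*(9/2 + (½)*7*2) = (½)*(-20)/(-14) + (96/101)*(9/2 + 7) = (½)*(-1/14)*(-20) + (96*(1/101))*(23/2) = 5/7 + (96/101)*(23/2) = 5/7 + 1104/101 = 8233/707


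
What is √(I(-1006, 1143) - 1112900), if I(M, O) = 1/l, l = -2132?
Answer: I*√1264650592933/1066 ≈ 1054.9*I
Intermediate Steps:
I(M, O) = -1/2132 (I(M, O) = 1/(-2132) = -1/2132)
√(I(-1006, 1143) - 1112900) = √(-1/2132 - 1112900) = √(-2372702801/2132) = I*√1264650592933/1066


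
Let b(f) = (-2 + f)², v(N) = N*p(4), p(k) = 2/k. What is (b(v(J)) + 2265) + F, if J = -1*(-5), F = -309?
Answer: 7825/4 ≈ 1956.3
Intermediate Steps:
J = 5
v(N) = N/2 (v(N) = N*(2/4) = N*(2*(¼)) = N*(½) = N/2)
(b(v(J)) + 2265) + F = ((-2 + (½)*5)² + 2265) - 309 = ((-2 + 5/2)² + 2265) - 309 = ((½)² + 2265) - 309 = (¼ + 2265) - 309 = 9061/4 - 309 = 7825/4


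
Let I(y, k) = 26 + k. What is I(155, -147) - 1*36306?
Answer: -36427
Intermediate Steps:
I(155, -147) - 1*36306 = (26 - 147) - 1*36306 = -121 - 36306 = -36427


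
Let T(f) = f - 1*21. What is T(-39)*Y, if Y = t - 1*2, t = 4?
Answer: -120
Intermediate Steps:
T(f) = -21 + f (T(f) = f - 21 = -21 + f)
Y = 2 (Y = 4 - 1*2 = 4 - 2 = 2)
T(-39)*Y = (-21 - 39)*2 = -60*2 = -120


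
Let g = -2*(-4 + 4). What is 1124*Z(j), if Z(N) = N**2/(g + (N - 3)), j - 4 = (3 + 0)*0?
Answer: 17984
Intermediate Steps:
g = 0 (g = -2*0 = 0)
j = 4 (j = 4 + (3 + 0)*0 = 4 + 3*0 = 4 + 0 = 4)
Z(N) = N**2/(-3 + N) (Z(N) = N**2/(0 + (N - 3)) = N**2/(0 + (-3 + N)) = N**2/(-3 + N))
1124*Z(j) = 1124*(4**2/(-3 + 4)) = 1124*(16/1) = 1124*(16*1) = 1124*16 = 17984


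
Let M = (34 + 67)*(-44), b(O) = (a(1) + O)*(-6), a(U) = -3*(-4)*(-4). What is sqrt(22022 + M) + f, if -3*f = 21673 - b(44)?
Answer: -21649/3 + sqrt(17578) ≈ -7083.8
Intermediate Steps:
a(U) = -48 (a(U) = 12*(-4) = -48)
b(O) = 288 - 6*O (b(O) = (-48 + O)*(-6) = 288 - 6*O)
M = -4444 (M = 101*(-44) = -4444)
f = -21649/3 (f = -(21673 - (288 - 6*44))/3 = -(21673 - (288 - 264))/3 = -(21673 - 1*24)/3 = -(21673 - 24)/3 = -1/3*21649 = -21649/3 ≈ -7216.3)
sqrt(22022 + M) + f = sqrt(22022 - 4444) - 21649/3 = sqrt(17578) - 21649/3 = -21649/3 + sqrt(17578)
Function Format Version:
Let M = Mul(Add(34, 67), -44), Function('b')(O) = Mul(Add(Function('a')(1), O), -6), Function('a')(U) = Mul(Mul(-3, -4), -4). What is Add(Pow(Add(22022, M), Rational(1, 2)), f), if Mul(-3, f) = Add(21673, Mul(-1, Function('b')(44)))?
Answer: Add(Rational(-21649, 3), Pow(17578, Rational(1, 2))) ≈ -7083.8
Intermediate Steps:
Function('a')(U) = -48 (Function('a')(U) = Mul(12, -4) = -48)
Function('b')(O) = Add(288, Mul(-6, O)) (Function('b')(O) = Mul(Add(-48, O), -6) = Add(288, Mul(-6, O)))
M = -4444 (M = Mul(101, -44) = -4444)
f = Rational(-21649, 3) (f = Mul(Rational(-1, 3), Add(21673, Mul(-1, Add(288, Mul(-6, 44))))) = Mul(Rational(-1, 3), Add(21673, Mul(-1, Add(288, -264)))) = Mul(Rational(-1, 3), Add(21673, Mul(-1, 24))) = Mul(Rational(-1, 3), Add(21673, -24)) = Mul(Rational(-1, 3), 21649) = Rational(-21649, 3) ≈ -7216.3)
Add(Pow(Add(22022, M), Rational(1, 2)), f) = Add(Pow(Add(22022, -4444), Rational(1, 2)), Rational(-21649, 3)) = Add(Pow(17578, Rational(1, 2)), Rational(-21649, 3)) = Add(Rational(-21649, 3), Pow(17578, Rational(1, 2)))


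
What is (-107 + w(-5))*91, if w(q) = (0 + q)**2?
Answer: -7462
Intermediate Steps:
w(q) = q**2
(-107 + w(-5))*91 = (-107 + (-5)**2)*91 = (-107 + 25)*91 = -82*91 = -7462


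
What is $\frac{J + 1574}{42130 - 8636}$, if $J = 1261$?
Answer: $\frac{2835}{33494} \approx 0.084642$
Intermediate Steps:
$\frac{J + 1574}{42130 - 8636} = \frac{1261 + 1574}{42130 - 8636} = \frac{2835}{33494}$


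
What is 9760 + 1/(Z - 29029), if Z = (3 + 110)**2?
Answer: 158697599/16260 ≈ 9760.0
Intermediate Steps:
Z = 12769 (Z = 113**2 = 12769)
9760 + 1/(Z - 29029) = 9760 + 1/(12769 - 29029) = 9760 + 1/(-16260) = 9760 - 1/16260 = 158697599/16260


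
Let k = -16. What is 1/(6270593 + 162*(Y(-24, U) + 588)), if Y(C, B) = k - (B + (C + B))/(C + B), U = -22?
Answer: 23/146349403 ≈ 1.5716e-7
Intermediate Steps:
Y(C, B) = -16 - (C + 2*B)/(B + C) (Y(C, B) = -16 - (B + (C + B))/(C + B) = -16 - (B + (B + C))/(B + C) = -16 - (C + 2*B)/(B + C))
1/(6270593 + 162*(Y(-24, U) + 588)) = 1/(6270593 + 162*((-18*(-22) - 17*(-24))/(-22 - 24) + 588)) = 1/(6270593 + 162*((396 + 408)/(-46) + 588)) = 1/(6270593 + 162*(-1/46*804 + 588)) = 1/(6270593 + 162*(-402/23 + 588)) = 1/(6270593 + 162*(13122/23)) = 1/(6270593 + 2125764/23) = 1/(146349403/23) = 23/146349403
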